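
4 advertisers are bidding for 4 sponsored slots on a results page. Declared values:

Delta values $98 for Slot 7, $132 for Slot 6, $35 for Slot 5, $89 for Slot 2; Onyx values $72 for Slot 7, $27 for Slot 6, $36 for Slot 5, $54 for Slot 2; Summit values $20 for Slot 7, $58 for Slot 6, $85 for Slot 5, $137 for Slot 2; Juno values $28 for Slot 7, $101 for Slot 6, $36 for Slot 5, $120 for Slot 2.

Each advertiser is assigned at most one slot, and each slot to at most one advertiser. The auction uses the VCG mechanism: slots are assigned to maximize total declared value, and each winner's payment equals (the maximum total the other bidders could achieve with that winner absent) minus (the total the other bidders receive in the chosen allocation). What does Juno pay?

Efficient allocation: Delta→Slot 6 ($132), Onyx→Slot 7 ($72), Summit→Slot 5 ($85), Juno→Slot 2 ($120); total welfare W = $409.
Juno receives Slot 2 at value $120, so the others get W − 120 = $289.
Without Juno: best allocation of the remaining 3 bidders over all 4 slots is Delta→Slot 6 ($132), Onyx→Slot 7 ($72), Summit→Slot 2 ($137), total $341.
VCG payment = (others' best without Juno) − (others' welfare with Juno) = 341 − 289 = $52.

Juno pays $52.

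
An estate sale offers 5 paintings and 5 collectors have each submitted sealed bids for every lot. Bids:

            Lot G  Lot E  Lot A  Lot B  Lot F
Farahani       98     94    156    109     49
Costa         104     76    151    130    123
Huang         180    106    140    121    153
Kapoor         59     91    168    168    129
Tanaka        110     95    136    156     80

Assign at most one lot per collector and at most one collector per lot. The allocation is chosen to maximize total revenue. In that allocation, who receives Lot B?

Kapoor receives Lot B.

This is a one-to-one assignment (maximum-weight bipartite matching).
Optimal: Farahani→Lot A ($156), Costa→Lot F ($123), Huang→Lot G ($180), Kapoor→Lot B ($168), Tanaka→Lot E ($95) — total 156+123+180+168+95 = $722.
Max-entry greedy (repeatedly take the single best remaining cell) gives $721, worse by 1.
Next-best assignment: Farahani→Lot E, Costa→Lot F, Huang→Lot G, Kapoor→Lot A, Tanaka→Lot B = $721.
Swapping Costa↔Farahani (Costa→Lot A $151, Farahani→Lot F $49) loses 79.
Kapoor's own top lot is Lot A ($168), but forcing Kapoor→Lot A and reassigning the rest optimally gives only $721 — worse by 1.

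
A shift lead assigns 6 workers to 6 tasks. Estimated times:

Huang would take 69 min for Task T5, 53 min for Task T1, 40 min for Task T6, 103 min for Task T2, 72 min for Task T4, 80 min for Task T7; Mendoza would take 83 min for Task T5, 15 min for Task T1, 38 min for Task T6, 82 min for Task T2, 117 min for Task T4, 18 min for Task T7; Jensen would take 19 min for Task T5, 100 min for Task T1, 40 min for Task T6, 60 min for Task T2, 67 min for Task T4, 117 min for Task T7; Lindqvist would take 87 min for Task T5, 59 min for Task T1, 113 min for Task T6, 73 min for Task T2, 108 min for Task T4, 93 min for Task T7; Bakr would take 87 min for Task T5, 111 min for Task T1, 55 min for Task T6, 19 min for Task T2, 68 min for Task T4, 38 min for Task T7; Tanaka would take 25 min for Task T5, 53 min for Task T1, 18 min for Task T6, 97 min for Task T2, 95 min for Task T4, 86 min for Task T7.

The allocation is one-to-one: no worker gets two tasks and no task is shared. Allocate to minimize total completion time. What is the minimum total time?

Treat this as an assignment problem: match each worker to one task.
Optimal: Huang→Task T4 (72 min), Mendoza→Task T7 (18 min), Jensen→Task T5 (19 min), Lindqvist→Task T1 (59 min), Bakr→Task T2 (19 min), Tanaka→Task T6 (18 min) — total 72+18+19+59+19+18 = 205 min.
Row-greedy (each worker in turn takes its cheapest remaining task) gives 280 min, worse by 75.

Min total: 205 min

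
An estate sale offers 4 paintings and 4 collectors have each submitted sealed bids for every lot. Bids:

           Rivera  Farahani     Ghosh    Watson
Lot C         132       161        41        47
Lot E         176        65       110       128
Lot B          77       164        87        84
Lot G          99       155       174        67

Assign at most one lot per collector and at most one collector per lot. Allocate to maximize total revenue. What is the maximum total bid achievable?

Optimal: Rivera→Lot C ($132), Farahani→Lot B ($164), Ghosh→Lot G ($174), Watson→Lot E ($128) — total 132+164+174+128 = $598.
Row-greedy (each collector in turn takes its best remaining lot) gives $561, worse by 37.
No other one-to-one assignment exceeds $598.

Maximum total: $598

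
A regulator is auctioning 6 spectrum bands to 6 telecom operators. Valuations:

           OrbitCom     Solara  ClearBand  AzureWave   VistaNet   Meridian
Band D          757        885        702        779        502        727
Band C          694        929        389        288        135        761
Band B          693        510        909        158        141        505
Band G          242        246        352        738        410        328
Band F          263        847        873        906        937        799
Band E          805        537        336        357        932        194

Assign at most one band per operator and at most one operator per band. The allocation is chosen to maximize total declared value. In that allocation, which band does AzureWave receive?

AzureWave receives Band G.

Optimal: OrbitCom→Band D ($757M), Solara→Band C ($929M), ClearBand→Band B ($909M), AzureWave→Band G ($738M), VistaNet→Band E ($932M), Meridian→Band F ($799M) — total 757+929+909+738+932+799 = $5064M.
Column-greedy (each band in turn goes to its best remaining operator) gives $5035M, worse by 29.
Next-best assignment: OrbitCom→Band E, Solara→Band C, ClearBand→Band B, AzureWave→Band G, VistaNet→Band F, Meridian→Band D = $5045M.
AzureWave's own top band is Band F ($906M), but forcing AzureWave→Band F and reassigning the rest optimally gives only $4761M — worse by 303.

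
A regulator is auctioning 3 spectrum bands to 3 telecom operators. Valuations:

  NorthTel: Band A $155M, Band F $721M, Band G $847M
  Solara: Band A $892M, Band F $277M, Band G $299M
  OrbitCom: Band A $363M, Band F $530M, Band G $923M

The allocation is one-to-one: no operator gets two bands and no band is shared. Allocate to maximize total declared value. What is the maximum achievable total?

Max total: $2536M

Treat this as an assignment problem: match each operator to one band.
Optimal: NorthTel→Band F ($721M), Solara→Band A ($892M), OrbitCom→Band G ($923M) — total 721+892+923 = $2536M.
Row-greedy (each operator in turn takes its best remaining band) gives $2269M, worse by 267.
No other one-to-one assignment exceeds $2536M.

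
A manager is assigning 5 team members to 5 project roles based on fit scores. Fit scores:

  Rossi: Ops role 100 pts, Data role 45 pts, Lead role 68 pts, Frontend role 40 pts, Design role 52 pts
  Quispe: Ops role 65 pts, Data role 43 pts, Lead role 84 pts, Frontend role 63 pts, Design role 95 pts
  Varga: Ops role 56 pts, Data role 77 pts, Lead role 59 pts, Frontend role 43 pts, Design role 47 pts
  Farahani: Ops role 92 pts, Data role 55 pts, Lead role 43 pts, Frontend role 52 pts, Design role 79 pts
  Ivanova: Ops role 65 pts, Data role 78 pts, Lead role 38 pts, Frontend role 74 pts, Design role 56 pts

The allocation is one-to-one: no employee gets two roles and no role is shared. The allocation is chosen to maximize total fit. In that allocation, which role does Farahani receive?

Farahani receives Design role.

Optimal: Rossi→Ops role (100 pts), Quispe→Lead role (84 pts), Varga→Data role (77 pts), Farahani→Design role (79 pts), Ivanova→Frontend role (74 pts) — total 100+84+77+79+74 = 414 pts.
Max-entry greedy (repeatedly take the single best remaining cell) gives 384 pts, worse by 30.
Next-best assignment: Rossi→Lead role, Quispe→Design role, Varga→Data role, Farahani→Ops role, Ivanova→Frontend role = 406 pts.
Swapping Quispe↔Varga (Quispe→Data role 43 pts, Varga→Lead role 59 pts) loses 59.
Farahani's own top role is Ops role (92 pts), but forcing Farahani→Ops role and reassigning the rest optimally gives only 406 pts — worse by 8.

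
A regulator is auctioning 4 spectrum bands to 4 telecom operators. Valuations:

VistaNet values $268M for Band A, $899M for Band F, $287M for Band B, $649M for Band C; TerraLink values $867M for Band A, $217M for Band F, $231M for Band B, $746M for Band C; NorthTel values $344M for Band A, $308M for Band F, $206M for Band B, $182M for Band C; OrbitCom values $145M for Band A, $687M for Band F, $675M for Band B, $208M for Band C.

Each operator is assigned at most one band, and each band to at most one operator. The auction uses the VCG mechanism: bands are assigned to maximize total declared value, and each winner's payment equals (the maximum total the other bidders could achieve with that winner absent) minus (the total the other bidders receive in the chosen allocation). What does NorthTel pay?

Efficient allocation: VistaNet→Band F ($899M), TerraLink→Band C ($746M), NorthTel→Band A ($344M), OrbitCom→Band B ($675M); total welfare W = $2664M.
NorthTel receives Band A at value $344M, so the others get W − 344 = $2320M.
Without NorthTel: best allocation of the remaining 3 bidders over all 4 bands is VistaNet→Band F ($899M), TerraLink→Band A ($867M), OrbitCom→Band B ($675M), total $2441M.
VCG payment = (others' best without NorthTel) − (others' welfare with NorthTel) = 2441 − 2320 = $121M.

NorthTel pays $121M.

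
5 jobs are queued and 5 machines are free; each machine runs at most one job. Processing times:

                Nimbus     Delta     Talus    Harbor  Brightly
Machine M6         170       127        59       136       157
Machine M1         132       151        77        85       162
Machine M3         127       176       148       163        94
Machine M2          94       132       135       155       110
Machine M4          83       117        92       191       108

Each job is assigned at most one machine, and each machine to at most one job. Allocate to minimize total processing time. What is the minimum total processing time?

Minimum total: 449 min

This is a one-to-one assignment (minimum-cost bipartite matching).
Optimal: Nimbus→Machine M2 (94 min), Delta→Machine M4 (117 min), Talus→Machine M6 (59 min), Harbor→Machine M1 (85 min), Brightly→Machine M3 (94 min) — total 94+117+59+85+94 = 449 min.
Next-best assignment: Nimbus→Machine M4, Delta→Machine M2, Talus→Machine M6, Harbor→Machine M1, Brightly→Machine M3 = 453 min.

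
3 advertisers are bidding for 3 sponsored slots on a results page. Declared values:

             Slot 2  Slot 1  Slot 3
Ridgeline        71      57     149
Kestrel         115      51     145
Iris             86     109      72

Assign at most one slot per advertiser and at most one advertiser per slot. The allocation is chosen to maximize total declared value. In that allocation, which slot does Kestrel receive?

Optimal: Ridgeline→Slot 3 ($149), Kestrel→Slot 2 ($115), Iris→Slot 1 ($109) — total 149+115+109 = $373.
Kestrel's own top slot is Slot 3 ($145), but forcing Kestrel→Slot 3 and reassigning the rest optimally gives only $325 — worse by 48.

Kestrel receives Slot 2.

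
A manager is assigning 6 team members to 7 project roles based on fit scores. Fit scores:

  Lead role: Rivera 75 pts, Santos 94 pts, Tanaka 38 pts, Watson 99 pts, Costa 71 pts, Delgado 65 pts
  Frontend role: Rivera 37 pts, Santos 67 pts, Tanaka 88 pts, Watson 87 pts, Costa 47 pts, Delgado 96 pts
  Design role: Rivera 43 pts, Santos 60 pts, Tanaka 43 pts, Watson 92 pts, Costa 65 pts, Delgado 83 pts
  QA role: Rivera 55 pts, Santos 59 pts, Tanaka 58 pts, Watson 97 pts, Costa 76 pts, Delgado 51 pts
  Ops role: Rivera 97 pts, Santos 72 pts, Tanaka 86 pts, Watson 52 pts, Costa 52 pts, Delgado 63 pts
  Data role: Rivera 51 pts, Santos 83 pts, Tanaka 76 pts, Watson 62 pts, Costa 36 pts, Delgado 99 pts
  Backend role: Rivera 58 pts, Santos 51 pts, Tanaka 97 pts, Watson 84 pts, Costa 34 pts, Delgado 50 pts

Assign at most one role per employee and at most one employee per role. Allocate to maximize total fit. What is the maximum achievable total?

Max total: 555 pts

This is a one-to-one assignment (maximum-weight bipartite matching).
Optimal: Rivera→Ops role (97 pts), Santos→Lead role (94 pts), Tanaka→Backend role (97 pts), Watson→Design role (92 pts), Costa→QA role (76 pts), Delgado→Data role (99 pts) — total 97+94+97+92+76+99 = 555 pts.
Column-greedy (each role in turn goes to its best remaining employee) gives 492 pts, worse by 63.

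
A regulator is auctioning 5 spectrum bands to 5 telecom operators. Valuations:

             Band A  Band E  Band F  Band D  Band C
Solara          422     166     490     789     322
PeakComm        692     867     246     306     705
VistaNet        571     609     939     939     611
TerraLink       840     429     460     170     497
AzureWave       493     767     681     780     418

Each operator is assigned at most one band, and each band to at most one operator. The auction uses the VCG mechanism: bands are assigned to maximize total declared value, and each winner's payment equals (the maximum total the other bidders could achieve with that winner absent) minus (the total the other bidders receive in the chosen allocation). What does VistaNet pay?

Efficient allocation: Solara→Band D ($789M), PeakComm→Band C ($705M), VistaNet→Band F ($939M), TerraLink→Band A ($840M), AzureWave→Band E ($767M); total welfare W = $4040M.
VistaNet receives Band F at value $939M, so the others get W − 939 = $3101M.
Without VistaNet: best allocation of the remaining 4 bidders over all 5 bands is Solara→Band D ($789M), PeakComm→Band E ($867M), TerraLink→Band A ($840M), AzureWave→Band F ($681M), total $3177M.
VCG payment = (others' best without VistaNet) − (others' welfare with VistaNet) = 3177 − 3101 = $76M.

VistaNet pays $76M.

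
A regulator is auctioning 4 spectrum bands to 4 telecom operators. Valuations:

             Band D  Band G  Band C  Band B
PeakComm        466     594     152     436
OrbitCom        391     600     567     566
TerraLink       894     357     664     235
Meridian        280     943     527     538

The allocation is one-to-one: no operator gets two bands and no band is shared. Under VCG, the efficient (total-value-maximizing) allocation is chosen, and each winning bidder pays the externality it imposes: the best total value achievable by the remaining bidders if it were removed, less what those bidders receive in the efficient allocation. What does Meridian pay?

Efficient allocation: PeakComm→Band B ($436M), OrbitCom→Band C ($567M), TerraLink→Band D ($894M), Meridian→Band G ($943M); total welfare W = $2840M.
Meridian receives Band G at value $943M, so the others get W − 943 = $1897M.
Without Meridian: best allocation of the remaining 3 bidders over all 4 bands is PeakComm→Band G ($594M), OrbitCom→Band C ($567M), TerraLink→Band D ($894M), total $2055M.
VCG payment = (others' best without Meridian) − (others' welfare with Meridian) = 2055 − 1897 = $158M.

Meridian pays $158M.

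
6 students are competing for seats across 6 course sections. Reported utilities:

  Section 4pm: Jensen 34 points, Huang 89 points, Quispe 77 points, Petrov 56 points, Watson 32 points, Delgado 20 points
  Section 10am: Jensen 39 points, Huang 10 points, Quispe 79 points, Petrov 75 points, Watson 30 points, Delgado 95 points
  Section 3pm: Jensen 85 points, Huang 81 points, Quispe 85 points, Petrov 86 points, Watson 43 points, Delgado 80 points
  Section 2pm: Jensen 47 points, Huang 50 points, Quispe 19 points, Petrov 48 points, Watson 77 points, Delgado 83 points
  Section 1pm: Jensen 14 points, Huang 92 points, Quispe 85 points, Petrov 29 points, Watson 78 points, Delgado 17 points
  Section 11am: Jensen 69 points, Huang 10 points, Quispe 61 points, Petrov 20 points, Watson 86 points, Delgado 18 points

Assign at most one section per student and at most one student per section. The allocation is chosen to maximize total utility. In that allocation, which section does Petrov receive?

Petrov receives Section 10am.

Optimal: Jensen→Section 3pm (85 points), Huang→Section 4pm (89 points), Quispe→Section 1pm (85 points), Petrov→Section 10am (75 points), Watson→Section 11am (86 points), Delgado→Section 2pm (83 points) — total 85+89+85+75+86+83 = 503 points.
Swapping Watson↔Delgado (Watson→Section 2pm 77 points, Delgado→Section 11am 18 points) loses 74.
No other one-to-one assignment exceeds 503 points.
Petrov's own top section is Section 3pm (86 points), but forcing Petrov→Section 3pm and reassigning the rest optimally gives only 501 points — worse by 2.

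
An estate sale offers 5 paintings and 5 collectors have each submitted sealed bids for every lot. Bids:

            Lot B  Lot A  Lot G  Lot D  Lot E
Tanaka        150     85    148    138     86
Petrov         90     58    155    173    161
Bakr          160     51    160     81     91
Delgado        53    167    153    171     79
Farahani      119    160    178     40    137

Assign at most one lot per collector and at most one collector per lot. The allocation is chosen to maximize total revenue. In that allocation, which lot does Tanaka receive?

Treat this as an assignment problem: match each collector to one lot.
Optimal: Tanaka→Lot D ($138), Petrov→Lot E ($161), Bakr→Lot B ($160), Delgado→Lot A ($167), Farahani→Lot G ($178) — total 138+161+160+167+178 = $804.
Row-greedy (each collector in turn takes its best remaining lot) gives $787, worse by 17.
Next-best assignment: Tanaka→Lot B, Petrov→Lot E, Bakr→Lot G, Delgado→Lot D, Farahani→Lot A = $802.
Tanaka's own top lot is Lot B ($150), but forcing Tanaka→Lot B and reassigning the rest optimally gives only $802 — worse by 2.

Tanaka receives Lot D.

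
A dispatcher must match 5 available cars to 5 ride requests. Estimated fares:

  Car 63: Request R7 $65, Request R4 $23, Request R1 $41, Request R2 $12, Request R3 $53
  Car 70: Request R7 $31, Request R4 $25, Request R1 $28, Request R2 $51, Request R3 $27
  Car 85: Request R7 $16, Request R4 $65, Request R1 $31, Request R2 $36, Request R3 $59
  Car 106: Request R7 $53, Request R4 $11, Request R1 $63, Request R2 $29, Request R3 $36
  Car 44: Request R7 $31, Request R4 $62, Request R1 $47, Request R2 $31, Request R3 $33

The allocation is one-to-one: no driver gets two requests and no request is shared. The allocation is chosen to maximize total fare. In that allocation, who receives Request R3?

Car 85 receives Request R3.

Optimal: Car 63→Request R7 ($65), Car 70→Request R2 ($51), Car 85→Request R3 ($59), Car 106→Request R1 ($63), Car 44→Request R4 ($62) — total 65+51+59+63+62 = $300.
Next-best assignment: Car 63→Request R7, Car 70→Request R2, Car 85→Request R4, Car 106→Request R1, Car 44→Request R3 = $277.
Checked against all permutations: $300 is optimal.
Car 85's own top request is Request R4 ($65), but forcing Car 85→Request R4 and reassigning the rest optimally gives only $277 — worse by 23.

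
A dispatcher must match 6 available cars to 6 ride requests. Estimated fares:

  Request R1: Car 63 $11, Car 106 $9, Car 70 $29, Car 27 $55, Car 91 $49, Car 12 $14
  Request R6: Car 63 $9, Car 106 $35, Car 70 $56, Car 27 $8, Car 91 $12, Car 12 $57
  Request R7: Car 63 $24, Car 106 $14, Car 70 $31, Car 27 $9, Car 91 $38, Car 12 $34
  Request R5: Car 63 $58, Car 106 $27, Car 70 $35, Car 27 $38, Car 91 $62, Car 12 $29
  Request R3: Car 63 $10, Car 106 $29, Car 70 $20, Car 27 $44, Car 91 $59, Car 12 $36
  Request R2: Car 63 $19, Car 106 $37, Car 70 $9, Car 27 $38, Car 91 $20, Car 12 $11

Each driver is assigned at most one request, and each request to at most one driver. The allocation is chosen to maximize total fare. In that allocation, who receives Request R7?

Optimal: Car 63→Request R5 ($58), Car 106→Request R2 ($37), Car 70→Request R6 ($56), Car 27→Request R1 ($55), Car 91→Request R3 ($59), Car 12→Request R7 ($34) — total 58+37+56+55+59+34 = $299.
Next-best assignment: Car 63→Request R5, Car 106→Request R2, Car 70→Request R7, Car 27→Request R1, Car 91→Request R3, Car 12→Request R6 = $297.
Checked against all permutations: $299 is optimal.
Car 12's own top request is Request R6 ($57), but forcing Car 12→Request R6 and reassigning the rest optimally gives only $297 — worse by 2.

Car 12 receives Request R7.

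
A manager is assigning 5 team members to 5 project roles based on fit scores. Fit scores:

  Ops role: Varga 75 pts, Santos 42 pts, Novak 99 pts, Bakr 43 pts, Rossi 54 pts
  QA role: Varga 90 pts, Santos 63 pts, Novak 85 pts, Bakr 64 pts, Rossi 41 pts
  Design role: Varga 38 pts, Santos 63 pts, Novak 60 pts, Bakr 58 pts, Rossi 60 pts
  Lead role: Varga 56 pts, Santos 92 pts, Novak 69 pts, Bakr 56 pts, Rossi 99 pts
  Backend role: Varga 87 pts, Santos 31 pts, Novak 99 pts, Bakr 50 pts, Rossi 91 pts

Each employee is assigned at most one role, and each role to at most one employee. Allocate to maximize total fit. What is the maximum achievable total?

Maximum total: 430 pts

Optimal: Varga→QA role (90 pts), Santos→Lead role (92 pts), Novak→Ops role (99 pts), Bakr→Design role (58 pts), Rossi→Backend role (91 pts) — total 90+92+99+58+91 = 430 pts.
Max-entry greedy (repeatedly take the single best remaining cell) gives 401 pts, worse by 29.
Next-best assignment: Varga→Backend role, Santos→Design role, Novak→Ops role, Bakr→QA role, Rossi→Lead role = 412 pts.
Swapping Rossi↔Varga (Rossi→QA role 41 pts, Varga→Backend role 87 pts) loses 53.
Checked against all permutations: 430 pts is optimal.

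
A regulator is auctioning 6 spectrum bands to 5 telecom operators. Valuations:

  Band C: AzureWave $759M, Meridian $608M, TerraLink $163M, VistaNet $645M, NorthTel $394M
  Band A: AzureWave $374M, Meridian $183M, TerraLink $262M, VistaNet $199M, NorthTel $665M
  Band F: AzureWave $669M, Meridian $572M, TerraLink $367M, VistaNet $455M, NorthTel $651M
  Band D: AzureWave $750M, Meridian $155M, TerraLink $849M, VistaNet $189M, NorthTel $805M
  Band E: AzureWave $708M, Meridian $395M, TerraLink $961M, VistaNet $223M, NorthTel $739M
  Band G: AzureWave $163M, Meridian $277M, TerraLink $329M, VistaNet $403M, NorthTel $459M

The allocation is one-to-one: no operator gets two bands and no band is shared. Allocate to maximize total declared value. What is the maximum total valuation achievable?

Optimal: AzureWave→Band D ($750M), Meridian→Band F ($572M), TerraLink→Band E ($961M), VistaNet→Band C ($645M), NorthTel→Band A ($665M) — total 750+572+961+645+665 = $3593M.
Max-entry greedy (repeatedly take the single best remaining cell) gives $3500M, worse by 93.
Swapping AzureWave↔Meridian (AzureWave→Band F $669M, Meridian→Band D $155M) loses 498.
No other one-to-one assignment exceeds $3593M.

Maximum total: $3593M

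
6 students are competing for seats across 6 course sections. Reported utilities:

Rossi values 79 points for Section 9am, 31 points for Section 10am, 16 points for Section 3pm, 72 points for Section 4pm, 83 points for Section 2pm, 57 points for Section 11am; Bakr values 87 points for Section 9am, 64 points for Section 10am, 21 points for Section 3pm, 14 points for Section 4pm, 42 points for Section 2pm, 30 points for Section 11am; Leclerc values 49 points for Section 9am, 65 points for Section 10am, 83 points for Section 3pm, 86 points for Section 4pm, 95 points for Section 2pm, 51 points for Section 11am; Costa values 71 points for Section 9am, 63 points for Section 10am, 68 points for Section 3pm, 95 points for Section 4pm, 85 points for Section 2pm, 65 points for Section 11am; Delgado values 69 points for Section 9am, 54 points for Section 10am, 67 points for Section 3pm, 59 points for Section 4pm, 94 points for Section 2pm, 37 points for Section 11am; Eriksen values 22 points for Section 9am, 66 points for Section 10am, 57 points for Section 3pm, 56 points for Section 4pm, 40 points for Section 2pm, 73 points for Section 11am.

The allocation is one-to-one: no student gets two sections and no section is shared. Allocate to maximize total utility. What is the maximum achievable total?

This is a one-to-one assignment (maximum-weight bipartite matching).
Optimal: Rossi→Section 9am (79 points), Bakr→Section 10am (64 points), Leclerc→Section 3pm (83 points), Costa→Section 4pm (95 points), Delgado→Section 2pm (94 points), Eriksen→Section 11am (73 points) — total 79+64+83+95+94+73 = 488 points.
Row-greedy (each student in turn takes its best remaining section) gives 451 points, worse by 37.
Next-best assignment: Rossi→Section 11am, Bakr→Section 9am, Leclerc→Section 3pm, Costa→Section 4pm, Delgado→Section 2pm, Eriksen→Section 10am = 482 points.
Swapping Costa↔Eriksen (Costa→Section 11am 65 points, Eriksen→Section 4pm 56 points) loses 47.
Checked against all permutations: 488 points is optimal.

Max total: 488 points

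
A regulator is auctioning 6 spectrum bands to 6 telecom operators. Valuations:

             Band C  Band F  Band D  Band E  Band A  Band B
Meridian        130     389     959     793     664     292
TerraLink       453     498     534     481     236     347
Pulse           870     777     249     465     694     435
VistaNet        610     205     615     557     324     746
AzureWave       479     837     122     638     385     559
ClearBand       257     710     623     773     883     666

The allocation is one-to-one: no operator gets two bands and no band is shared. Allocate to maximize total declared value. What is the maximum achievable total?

This is a one-to-one assignment (maximum-weight bipartite matching).
Optimal: Meridian→Band D ($959M), TerraLink→Band E ($481M), Pulse→Band C ($870M), VistaNet→Band B ($746M), AzureWave→Band F ($837M), ClearBand→Band A ($883M) — total 959+481+870+746+837+883 = $4776M.
Row-greedy (each operator in turn takes its best remaining band) gives $4594M, worse by 182.
Swapping VistaNet↔Pulse (VistaNet→Band C $610M, Pulse→Band B $435M) loses 571.

Max total: $4776M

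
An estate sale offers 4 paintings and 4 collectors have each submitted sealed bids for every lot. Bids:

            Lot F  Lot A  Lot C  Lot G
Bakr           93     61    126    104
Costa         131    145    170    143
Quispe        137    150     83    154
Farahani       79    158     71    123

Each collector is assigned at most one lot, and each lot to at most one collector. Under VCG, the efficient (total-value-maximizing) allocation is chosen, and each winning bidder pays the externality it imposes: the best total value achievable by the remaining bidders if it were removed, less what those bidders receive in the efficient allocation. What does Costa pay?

Efficient allocation: Bakr→Lot F ($93), Costa→Lot C ($170), Quispe→Lot G ($154), Farahani→Lot A ($158); total welfare W = $575.
Costa receives Lot C at value $170, so the others get W − 170 = $405.
Without Costa: best allocation of the remaining 3 bidders over all 4 lots is Bakr→Lot C ($126), Quispe→Lot G ($154), Farahani→Lot A ($158), total $438.
VCG payment = (others' best without Costa) − (others' welfare with Costa) = 438 − 405 = $33.

Costa pays $33.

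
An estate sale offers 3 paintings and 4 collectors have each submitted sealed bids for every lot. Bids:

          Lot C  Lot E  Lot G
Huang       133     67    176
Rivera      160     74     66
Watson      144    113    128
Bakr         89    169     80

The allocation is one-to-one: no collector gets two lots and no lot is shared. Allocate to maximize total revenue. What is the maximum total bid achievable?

This is a one-to-one assignment (maximum-weight bipartite matching).
Optimal: Rivera→Lot C ($160), Bakr→Lot E ($169), Huang→Lot G ($176) — total 160+169+176 = $505.
Row-greedy (each collector in turn takes its best remaining lot) gives $449, worse by 56.
Swapping Rivera↔Huang (Rivera→Lot G $66, Huang→Lot C $133) loses 137.

Max total: $505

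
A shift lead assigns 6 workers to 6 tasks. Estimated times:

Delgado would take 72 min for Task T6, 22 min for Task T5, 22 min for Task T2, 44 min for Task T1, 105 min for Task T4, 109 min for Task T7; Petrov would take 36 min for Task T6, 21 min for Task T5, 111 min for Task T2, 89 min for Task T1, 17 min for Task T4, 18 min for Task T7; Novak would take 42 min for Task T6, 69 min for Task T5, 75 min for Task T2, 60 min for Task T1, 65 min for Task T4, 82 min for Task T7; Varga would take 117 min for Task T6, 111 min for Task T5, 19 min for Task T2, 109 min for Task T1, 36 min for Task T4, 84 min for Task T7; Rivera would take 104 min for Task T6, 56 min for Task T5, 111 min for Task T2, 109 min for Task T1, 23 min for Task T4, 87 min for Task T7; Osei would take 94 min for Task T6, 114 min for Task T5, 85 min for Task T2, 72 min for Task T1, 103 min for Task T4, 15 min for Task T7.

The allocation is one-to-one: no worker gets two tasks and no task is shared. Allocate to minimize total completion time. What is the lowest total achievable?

Min total: 164 min

Optimal: Delgado→Task T1 (44 min), Petrov→Task T5 (21 min), Novak→Task T6 (42 min), Varga→Task T2 (19 min), Rivera→Task T4 (23 min), Osei→Task T7 (15 min) — total 44+21+42+19+23+15 = 164 min.
Column-greedy (each task in turn goes to its cheapest remaining worker) gives 175 min, worse by 11.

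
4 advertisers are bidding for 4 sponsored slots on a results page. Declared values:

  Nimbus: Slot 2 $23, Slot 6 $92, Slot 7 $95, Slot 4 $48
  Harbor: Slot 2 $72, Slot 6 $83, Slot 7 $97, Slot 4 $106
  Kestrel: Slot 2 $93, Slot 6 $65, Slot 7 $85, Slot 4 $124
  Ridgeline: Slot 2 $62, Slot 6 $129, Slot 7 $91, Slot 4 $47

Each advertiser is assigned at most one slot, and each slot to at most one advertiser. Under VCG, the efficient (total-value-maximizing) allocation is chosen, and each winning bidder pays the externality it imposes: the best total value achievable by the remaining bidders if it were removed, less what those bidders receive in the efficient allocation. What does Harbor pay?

Harbor pays $31.

Efficient allocation: Nimbus→Slot 7 ($95), Harbor→Slot 4 ($106), Kestrel→Slot 2 ($93), Ridgeline→Slot 6 ($129); total welfare W = $423.
Harbor receives Slot 4 at value $106, so the others get W − 106 = $317.
Without Harbor: best allocation of the remaining 3 bidders over all 4 slots is Nimbus→Slot 7 ($95), Kestrel→Slot 4 ($124), Ridgeline→Slot 6 ($129), total $348.
VCG payment = (others' best without Harbor) − (others' welfare with Harbor) = 348 − 317 = $31.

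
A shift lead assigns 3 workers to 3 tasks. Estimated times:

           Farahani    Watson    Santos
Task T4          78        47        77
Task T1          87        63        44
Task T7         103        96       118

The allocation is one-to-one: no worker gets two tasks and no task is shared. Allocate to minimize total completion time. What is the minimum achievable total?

Min total: 194 min

Optimal: Farahani→Task T7 (103 min), Watson→Task T4 (47 min), Santos→Task T1 (44 min) — total 103+47+44 = 194 min.
Row-greedy (each worker in turn takes its cheapest remaining task) gives 259 min, worse by 65.
Next-best assignment: Farahani→Task T4, Watson→Task T7, Santos→Task T1 = 218 min.
Swapping Santos↔Farahani (Santos→Task T7 118 min, Farahani→Task T1 87 min) adds 58.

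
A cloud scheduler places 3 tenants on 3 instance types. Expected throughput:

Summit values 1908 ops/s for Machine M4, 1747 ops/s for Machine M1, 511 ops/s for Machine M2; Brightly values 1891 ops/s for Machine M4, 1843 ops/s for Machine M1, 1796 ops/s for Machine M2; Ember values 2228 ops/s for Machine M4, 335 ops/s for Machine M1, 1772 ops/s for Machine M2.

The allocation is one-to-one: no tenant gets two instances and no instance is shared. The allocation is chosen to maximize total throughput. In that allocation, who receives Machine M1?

Summit receives Machine M1.

Optimal: Summit→Machine M1 (1747 ops/s), Brightly→Machine M2 (1796 ops/s), Ember→Machine M4 (2228 ops/s) — total 1747+1796+2228 = 5771 ops/s.
Row-greedy (each tenant in turn takes its best remaining instance) gives 5523 ops/s, worse by 248.
Next-best assignment: Summit→Machine M4, Brightly→Machine M1, Ember→Machine M2 = 5523 ops/s.
Summit's own top instance is Machine M4 (1908 ops/s), but forcing Summit→Machine M4 and reassigning the rest optimally gives only 5523 ops/s — worse by 248.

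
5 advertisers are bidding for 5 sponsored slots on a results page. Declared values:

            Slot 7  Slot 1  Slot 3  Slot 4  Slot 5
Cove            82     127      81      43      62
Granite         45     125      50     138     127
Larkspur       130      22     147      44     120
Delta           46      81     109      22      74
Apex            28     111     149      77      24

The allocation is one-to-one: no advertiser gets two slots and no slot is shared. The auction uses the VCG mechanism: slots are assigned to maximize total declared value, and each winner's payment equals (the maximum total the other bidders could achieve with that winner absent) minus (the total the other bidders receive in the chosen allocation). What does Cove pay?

Efficient allocation: Cove→Slot 1 ($127), Granite→Slot 4 ($138), Larkspur→Slot 7 ($130), Delta→Slot 5 ($74), Apex→Slot 3 ($149); total welfare W = $618.
Cove receives Slot 1 at value $127, so the others get W − 127 = $491.
Without Cove: best allocation of the remaining 4 bidders over all 5 slots is Granite→Slot 4 ($138), Larkspur→Slot 7 ($130), Delta→Slot 1 ($81), Apex→Slot 3 ($149), total $498.
VCG payment = (others' best without Cove) − (others' welfare with Cove) = 498 − 491 = $7.

Cove pays $7.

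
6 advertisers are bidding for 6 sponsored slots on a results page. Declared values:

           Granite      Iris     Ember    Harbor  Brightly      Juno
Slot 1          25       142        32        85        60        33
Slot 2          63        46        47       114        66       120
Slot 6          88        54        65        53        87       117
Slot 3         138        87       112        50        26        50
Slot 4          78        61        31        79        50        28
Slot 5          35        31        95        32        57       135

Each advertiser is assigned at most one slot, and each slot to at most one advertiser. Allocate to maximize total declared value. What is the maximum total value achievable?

Optimal: Granite→Slot 4 ($78), Iris→Slot 1 ($142), Ember→Slot 3 ($112), Harbor→Slot 2 ($114), Brightly→Slot 6 ($87), Juno→Slot 5 ($135) — total 78+142+112+114+87+135 = $668.
Max-entry greedy (repeatedly take the single best remaining cell) gives $647, worse by 21.
Next-best assignment: Granite→Slot 3, Iris→Slot 1, Ember→Slot 5, Harbor→Slot 4, Brightly→Slot 6, Juno→Slot 2 = $661.

Max total: $668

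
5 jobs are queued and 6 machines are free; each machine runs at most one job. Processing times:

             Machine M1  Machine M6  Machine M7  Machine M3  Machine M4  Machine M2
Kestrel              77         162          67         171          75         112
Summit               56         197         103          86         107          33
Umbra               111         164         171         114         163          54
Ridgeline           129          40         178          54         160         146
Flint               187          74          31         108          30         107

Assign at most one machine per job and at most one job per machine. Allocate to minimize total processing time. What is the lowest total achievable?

This is the linear assignment problem.
Optimal: Kestrel→Machine M7 (67 min), Summit→Machine M1 (56 min), Umbra→Machine M2 (54 min), Ridgeline→Machine M6 (40 min), Flint→Machine M4 (30 min) — total 67+56+54+40+30 = 247 min.
Column-greedy (each machine in turn goes to its cheapest remaining job) gives 316 min, worse by 69.
Every other assignment is strictly worse.

Min total: 247 min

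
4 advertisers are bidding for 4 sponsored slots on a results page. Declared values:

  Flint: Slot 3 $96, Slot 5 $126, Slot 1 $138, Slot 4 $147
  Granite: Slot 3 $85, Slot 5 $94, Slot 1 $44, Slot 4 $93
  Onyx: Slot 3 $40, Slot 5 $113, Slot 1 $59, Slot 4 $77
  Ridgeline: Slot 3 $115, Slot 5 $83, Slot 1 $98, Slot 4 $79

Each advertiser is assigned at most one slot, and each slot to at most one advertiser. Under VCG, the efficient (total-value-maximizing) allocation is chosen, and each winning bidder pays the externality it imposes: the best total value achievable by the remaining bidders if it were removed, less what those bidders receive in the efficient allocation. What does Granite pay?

Efficient allocation: Flint→Slot 1 ($138), Granite→Slot 4 ($93), Onyx→Slot 5 ($113), Ridgeline→Slot 3 ($115); total welfare W = $459.
Granite receives Slot 4 at value $93, so the others get W − 93 = $366.
Without Granite: best allocation of the remaining 3 bidders over all 4 slots is Flint→Slot 4 ($147), Onyx→Slot 5 ($113), Ridgeline→Slot 3 ($115), total $375.
VCG payment = (others' best without Granite) − (others' welfare with Granite) = 375 − 366 = $9.

Granite pays $9.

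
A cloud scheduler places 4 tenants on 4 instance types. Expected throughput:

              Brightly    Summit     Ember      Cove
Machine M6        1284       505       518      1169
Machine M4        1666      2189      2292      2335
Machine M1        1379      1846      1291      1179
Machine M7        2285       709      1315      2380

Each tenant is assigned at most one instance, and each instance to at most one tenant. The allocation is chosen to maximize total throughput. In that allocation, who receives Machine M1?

Summit receives Machine M1.

Optimal: Brightly→Machine M6 (1284 ops/s), Summit→Machine M1 (1846 ops/s), Ember→Machine M4 (2292 ops/s), Cove→Machine M7 (2380 ops/s) — total 1284+1846+2292+2380 = 7802 ops/s.
Column-greedy (each instance in turn goes to its best remaining tenant) gives 6780 ops/s, worse by 1022.
Next-best assignment: Brightly→Machine M7, Summit→Machine M1, Ember→Machine M4, Cove→Machine M6 = 7592 ops/s.
Summit's own top instance is Machine M4 (2189 ops/s), but forcing Summit→Machine M4 and reassigning the rest optimally gives only 7144 ops/s — worse by 658.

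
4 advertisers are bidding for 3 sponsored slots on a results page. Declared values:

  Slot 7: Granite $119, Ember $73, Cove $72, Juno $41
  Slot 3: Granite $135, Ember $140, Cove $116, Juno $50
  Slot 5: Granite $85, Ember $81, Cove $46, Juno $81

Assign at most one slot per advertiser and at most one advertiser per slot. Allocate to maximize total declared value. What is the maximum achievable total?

Treat this as an assignment problem: match each advertiser to one slot.
Optimal: Granite→Slot 7 ($119), Ember→Slot 3 ($140), Juno→Slot 5 ($81) — total 119+140+81 = $340.
Row-greedy (each advertiser in turn takes its best remaining slot) gives $288, worse by 52.
Swapping Ember↔Juno (Ember→Slot 5 $81, Juno→Slot 3 $50) loses 90.
No other one-to-one assignment exceeds $340.

Maximum total: $340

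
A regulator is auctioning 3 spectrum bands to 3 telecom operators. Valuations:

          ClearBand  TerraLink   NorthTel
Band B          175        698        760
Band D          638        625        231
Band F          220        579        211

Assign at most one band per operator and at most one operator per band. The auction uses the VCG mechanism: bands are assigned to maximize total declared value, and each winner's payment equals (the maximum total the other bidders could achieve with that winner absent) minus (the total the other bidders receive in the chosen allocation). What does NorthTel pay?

Efficient allocation: ClearBand→Band D ($638M), TerraLink→Band F ($579M), NorthTel→Band B ($760M); total welfare W = $1977M.
NorthTel receives Band B at value $760M, so the others get W − 760 = $1217M.
Without NorthTel: best allocation of the remaining 2 bidders over all 3 bands is ClearBand→Band D ($638M), TerraLink→Band B ($698M), total $1336M.
VCG payment = (others' best without NorthTel) − (others' welfare with NorthTel) = 1336 − 1217 = $119M.

NorthTel pays $119M.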